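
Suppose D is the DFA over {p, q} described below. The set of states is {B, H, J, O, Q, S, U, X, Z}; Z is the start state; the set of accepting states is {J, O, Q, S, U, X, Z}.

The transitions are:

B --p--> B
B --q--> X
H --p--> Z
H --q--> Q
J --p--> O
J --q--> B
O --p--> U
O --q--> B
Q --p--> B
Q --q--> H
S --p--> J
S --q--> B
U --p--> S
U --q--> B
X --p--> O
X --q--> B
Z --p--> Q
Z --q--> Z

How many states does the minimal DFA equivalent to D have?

All states are reachable from the start state.
Initial partition by acceptance: {J,O,Q,S,U,X,Z} | {B,H}.
Split {J,O,Q,S,U,X,Z} by δ(·,p) → {J,O,S,U,X,Z} and {Q}.
Refine {J,O,S,U,X,Z} on symbol p: members go to different blocks, giving {J,O,S,U,X} and {Z}.
Split {B,H} by δ(·,p) → {H} and {B}.
Stable partition: {J,O,S,U,X} | {H} | {Q} | {Z} | {B} — 5 equivalence classes.

5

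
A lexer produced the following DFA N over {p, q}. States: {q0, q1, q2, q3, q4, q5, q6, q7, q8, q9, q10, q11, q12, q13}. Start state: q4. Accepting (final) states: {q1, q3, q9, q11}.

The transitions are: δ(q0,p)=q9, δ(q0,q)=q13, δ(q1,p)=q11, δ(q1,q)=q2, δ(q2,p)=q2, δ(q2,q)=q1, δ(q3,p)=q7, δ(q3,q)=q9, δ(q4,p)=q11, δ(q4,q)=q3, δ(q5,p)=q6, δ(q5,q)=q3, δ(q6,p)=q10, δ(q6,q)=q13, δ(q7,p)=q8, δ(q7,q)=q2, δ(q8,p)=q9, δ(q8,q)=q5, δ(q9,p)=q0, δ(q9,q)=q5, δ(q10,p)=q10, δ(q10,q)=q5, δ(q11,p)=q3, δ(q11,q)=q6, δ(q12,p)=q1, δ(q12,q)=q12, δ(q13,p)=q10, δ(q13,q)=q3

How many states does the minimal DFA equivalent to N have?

10

Reachable states from the start: {q0,q1,q2,q3,q4,q5,q6,q7,q8,q9,q10,q11,q13}. Unreachable: {q12} — drop them.
Start with accepting vs non-accepting: {q1,q3,q9,q11} | {q0,q2,q4,q5,q6,q7,q8,q10,q13}.
Refine {q1,q3,q9,q11} on symbol p: members go to different blocks, giving {q1,q11} and {q3,q9}.
Refine {q1,q11} on symbol p: members go to different blocks, giving {q1} and {q11}.
On input p, block {q0,q2,q4,q5,q6,q7,q8,q10,q13} splits into {q2,q5,q6,q7,q10,q13} and {q0,q8} and {q4}.
On input p, block {q2,q5,q6,q7,q10,q13} splits into {q2,q5,q6,q10,q13} and {q7}.
Split {q2,q5,q6,q10,q13} by δ(·,q) → {q5,q13} and {q6,q10} and {q2}.
Split {q3,q9} by δ(·,p) → {q3} and {q9}.
The partition is now stable with 10 blocks: {q1} | {q5,q13} | {q3} | {q11} | {q0,q8} | {q4} | {q7} | {q6,q10} | {q2} | {q9}.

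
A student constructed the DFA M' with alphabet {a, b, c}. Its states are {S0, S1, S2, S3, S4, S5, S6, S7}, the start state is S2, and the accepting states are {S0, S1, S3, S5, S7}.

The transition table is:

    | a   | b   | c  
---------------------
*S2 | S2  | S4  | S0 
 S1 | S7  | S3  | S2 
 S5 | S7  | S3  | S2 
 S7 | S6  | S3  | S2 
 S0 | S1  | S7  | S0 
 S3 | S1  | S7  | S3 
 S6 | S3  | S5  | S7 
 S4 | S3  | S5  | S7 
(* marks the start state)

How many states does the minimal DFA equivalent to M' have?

Every state is reachable, so we keep all 8.
Initial partition by acceptance: {S0,S1,S3,S5,S7} | {S2,S4,S6}.
Refine {S0,S1,S3,S5,S7} on symbol a: members go to different blocks, giving {S0,S1,S3,S5} and {S7}.
Refine {S0,S1,S3,S5} on symbol a: members go to different blocks, giving {S0,S3} and {S1,S5}.
On input a, block {S2,S4,S6} splits into {S4,S6} and {S2}.
No further refinement is possible. Final partition (5 blocks): {S0,S3} | {S4,S6} | {S7} | {S1,S5} | {S2}.

5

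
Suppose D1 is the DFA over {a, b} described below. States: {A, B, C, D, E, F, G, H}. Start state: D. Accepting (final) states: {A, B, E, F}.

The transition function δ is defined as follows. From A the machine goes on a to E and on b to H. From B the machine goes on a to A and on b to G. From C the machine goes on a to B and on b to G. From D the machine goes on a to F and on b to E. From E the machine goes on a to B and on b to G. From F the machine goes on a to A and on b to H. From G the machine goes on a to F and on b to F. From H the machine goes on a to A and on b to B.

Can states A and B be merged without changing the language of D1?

States {C} cannot be reached from the start state, so discard them.
P0 = {A,B,E,F} | {D,G,H}.
No further refinement is possible. Final partition (2 blocks): {A,B,E,F} | {D,G,H}.
A and B lie in the same block of the stable partition, so they are equivalent — no string distinguishes them.

Yes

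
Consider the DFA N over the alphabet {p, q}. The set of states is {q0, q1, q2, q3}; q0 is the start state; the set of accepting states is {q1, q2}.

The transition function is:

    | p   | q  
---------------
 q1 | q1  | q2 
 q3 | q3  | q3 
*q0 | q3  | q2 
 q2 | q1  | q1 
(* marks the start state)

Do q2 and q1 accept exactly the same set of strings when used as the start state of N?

All states are reachable from the start state.
Start with accepting vs non-accepting: {q1,q2} | {q0,q3}.
On input q, block {q0,q3} splits into {q0} and {q3}.
Stable partition: {q1,q2} | {q0} | {q3} — 3 equivalence classes.
q2 and q1 lie in the same block of the stable partition, so they are equivalent — no string distinguishes them.

Yes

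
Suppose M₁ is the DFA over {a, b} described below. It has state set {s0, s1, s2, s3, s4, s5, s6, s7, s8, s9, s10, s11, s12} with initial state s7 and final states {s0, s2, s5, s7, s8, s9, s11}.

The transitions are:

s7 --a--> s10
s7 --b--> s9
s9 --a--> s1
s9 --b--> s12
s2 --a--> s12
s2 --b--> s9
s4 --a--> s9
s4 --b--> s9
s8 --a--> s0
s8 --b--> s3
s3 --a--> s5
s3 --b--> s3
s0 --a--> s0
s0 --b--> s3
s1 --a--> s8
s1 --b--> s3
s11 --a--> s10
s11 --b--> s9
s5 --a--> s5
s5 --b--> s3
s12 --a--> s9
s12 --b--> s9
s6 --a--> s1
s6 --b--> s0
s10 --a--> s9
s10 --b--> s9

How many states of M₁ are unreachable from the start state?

4

Starting at s7 and following transitions, the reachable set is {s0, s1, s3, s5, s7, s8, s9, s10, s12}. That leaves s2, s4, s6, s11 unreachable — 4 in total.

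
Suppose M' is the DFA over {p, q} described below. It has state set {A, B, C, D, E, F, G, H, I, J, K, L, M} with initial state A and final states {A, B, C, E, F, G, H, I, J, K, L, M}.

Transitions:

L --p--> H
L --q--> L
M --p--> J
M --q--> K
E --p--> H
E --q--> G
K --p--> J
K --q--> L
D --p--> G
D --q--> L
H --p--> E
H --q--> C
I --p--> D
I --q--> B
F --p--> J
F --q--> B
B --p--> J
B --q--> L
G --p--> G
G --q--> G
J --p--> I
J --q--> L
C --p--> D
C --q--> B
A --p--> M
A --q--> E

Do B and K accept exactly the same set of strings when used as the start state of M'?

States {F} cannot be reached from the start state, so discard them.
Start with accepting vs non-accepting: {A,B,C,E,G,H,I,J,K,L,M} | {D}.
On input p, block {A,B,C,E,G,H,I,J,K,L,M} splits into {A,B,E,G,H,J,K,L,M} and {C,I}.
On input p, block {A,B,E,G,H,J,K,L,M} splits into {A,B,E,G,H,K,L,M} and {J}.
Refine {A,B,E,G,H,K,L,M} on symbol p: members go to different blocks, giving {A,E,G,H,L} and {B,K,M}.
On input p, block {A,E,G,H,L} splits into {E,G,H,L} and {A}.
Split {E,G,H,L} by δ(·,q) → {E,G,L} and {H}.
Refine {E,G,L} on symbol p: members go to different blocks, giving {E,L} and {G}.
On input q, block {E,L} splits into {E} and {L}.
On input q, block {B,K,M} splits into {B,K} and {M}.
The partition is now stable with 10 blocks: {E} | {D} | {C,I} | {J} | {B,K} | {A} | {H} | {G} | {L} | {M}.
B and K lie in the same block of the stable partition, so they are equivalent — no string distinguishes them.

Yes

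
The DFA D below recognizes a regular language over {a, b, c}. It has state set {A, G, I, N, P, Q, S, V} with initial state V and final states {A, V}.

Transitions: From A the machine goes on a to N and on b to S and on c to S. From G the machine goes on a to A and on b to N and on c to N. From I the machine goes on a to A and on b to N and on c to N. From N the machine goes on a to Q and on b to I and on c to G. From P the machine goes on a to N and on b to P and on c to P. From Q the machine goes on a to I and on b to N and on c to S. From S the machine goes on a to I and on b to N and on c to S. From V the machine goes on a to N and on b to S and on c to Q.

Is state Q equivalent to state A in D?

Reachable states from the start: {A,G,I,N,Q,S,V}. Unreachable: {P} — drop them.
Start with accepting vs non-accepting: {A,V} | {G,I,N,Q,S}.
Refine {G,I,N,Q,S} on symbol a: members go to different blocks, giving {N,Q,S} and {G,I}.
Refine {N,Q,S} on symbol a: members go to different blocks, giving {Q,S} and {N}.
Stable partition: {A,V} | {Q,S} | {G,I} | {N} — 4 equivalence classes.
Q and A end up in different blocks, so they are distinguishable. For instance, the string 'ε' is accepted from only A.

No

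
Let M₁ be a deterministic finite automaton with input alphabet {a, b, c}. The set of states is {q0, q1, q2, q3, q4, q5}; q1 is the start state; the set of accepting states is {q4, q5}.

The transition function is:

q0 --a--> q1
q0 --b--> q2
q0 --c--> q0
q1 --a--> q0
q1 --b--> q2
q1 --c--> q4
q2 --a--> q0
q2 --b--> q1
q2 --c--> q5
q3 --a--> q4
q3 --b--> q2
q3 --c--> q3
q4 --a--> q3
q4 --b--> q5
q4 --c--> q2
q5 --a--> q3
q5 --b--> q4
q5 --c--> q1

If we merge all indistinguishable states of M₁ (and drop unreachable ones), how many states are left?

P0 = {q4,q5} | {q0,q1,q2,q3}.
On input a, block {q0,q1,q2,q3} splits into {q0,q1,q2} and {q3}.
Split {q0,q1,q2} by δ(·,c) → {q1,q2} and {q0}.
No further refinement is possible. Final partition (4 blocks): {q4,q5} | {q1,q2} | {q3} | {q0}.

4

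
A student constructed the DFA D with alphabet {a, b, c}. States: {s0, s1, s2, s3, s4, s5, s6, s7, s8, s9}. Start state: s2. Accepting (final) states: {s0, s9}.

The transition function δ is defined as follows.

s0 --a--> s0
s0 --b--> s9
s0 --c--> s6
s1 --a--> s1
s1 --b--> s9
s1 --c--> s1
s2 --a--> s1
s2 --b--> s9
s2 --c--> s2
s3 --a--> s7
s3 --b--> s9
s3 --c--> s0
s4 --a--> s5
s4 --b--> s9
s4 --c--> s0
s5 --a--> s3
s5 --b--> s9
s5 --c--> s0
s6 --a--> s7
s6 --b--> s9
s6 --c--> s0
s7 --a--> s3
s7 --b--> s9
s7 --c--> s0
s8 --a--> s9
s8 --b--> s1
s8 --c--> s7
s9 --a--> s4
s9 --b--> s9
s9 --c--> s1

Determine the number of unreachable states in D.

1

No path from s2 leads to s8; the other 9 states are all reachable.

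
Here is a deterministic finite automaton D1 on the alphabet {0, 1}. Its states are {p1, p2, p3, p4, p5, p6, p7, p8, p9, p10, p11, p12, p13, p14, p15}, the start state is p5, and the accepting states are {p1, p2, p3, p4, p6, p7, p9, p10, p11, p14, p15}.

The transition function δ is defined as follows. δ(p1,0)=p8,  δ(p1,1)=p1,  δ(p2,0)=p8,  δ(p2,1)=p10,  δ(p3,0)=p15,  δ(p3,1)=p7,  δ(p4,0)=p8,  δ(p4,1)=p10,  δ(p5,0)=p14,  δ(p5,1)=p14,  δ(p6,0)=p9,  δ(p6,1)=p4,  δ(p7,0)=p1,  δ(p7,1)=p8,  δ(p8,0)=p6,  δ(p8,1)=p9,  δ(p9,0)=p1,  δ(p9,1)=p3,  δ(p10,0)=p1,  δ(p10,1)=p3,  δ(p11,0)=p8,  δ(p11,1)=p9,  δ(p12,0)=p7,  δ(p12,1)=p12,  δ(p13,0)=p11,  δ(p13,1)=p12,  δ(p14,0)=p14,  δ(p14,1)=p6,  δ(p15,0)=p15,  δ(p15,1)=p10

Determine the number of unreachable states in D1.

4

BFS from p5 reaches {p1, p3, p4, p5, p6, p7, p8, p9, p10, p14, p15}; the 4 state(s) p2, p11, p12, p13 are never visited.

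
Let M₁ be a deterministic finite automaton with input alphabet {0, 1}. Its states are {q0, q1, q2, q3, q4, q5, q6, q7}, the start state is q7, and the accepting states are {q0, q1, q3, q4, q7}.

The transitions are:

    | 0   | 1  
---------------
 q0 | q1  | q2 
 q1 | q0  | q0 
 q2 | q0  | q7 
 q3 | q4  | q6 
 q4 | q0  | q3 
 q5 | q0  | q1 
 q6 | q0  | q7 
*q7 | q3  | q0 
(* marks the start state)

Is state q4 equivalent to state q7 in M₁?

Yes

First remove the unreachable states {q5}; 7 states remain.
P0 = {q0,q1,q3,q4,q7} | {q2,q6}.
On input 1, block {q0,q1,q3,q4,q7} splits into {q1,q4,q7} and {q0,q3}.
No further refinement is possible. Final partition (3 blocks): {q1,q4,q7} | {q2,q6} | {q0,q3}.
q4 and q7 lie in the same block of the stable partition, so they are equivalent — no string distinguishes them.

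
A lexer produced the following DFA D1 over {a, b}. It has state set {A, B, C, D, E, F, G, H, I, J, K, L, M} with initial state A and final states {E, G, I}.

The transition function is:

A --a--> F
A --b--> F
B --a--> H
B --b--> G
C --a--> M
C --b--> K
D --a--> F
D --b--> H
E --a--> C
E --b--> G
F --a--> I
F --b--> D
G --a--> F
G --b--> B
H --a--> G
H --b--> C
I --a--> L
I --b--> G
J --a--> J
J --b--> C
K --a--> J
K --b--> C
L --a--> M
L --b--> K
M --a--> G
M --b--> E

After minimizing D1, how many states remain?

10

Start with accepting vs non-accepting: {E,G,I} | {A,B,C,D,F,H,J,K,L,M}.
Refine {E,G,I} on symbol b: members go to different blocks, giving {E,I} and {G}.
Split {A,B,C,D,F,H,J,K,L,M} by δ(·,a) → {A,B,C,D,J,K,L} and {H,M} and {F}.
On input a, block {A,B,C,D,J,K,L} splits into {B,C,L} and {A,D} and {J,K}.
Split {B,C,L} by δ(·,b) → {C,L} and {B}.
Refine {H,M} on symbol b: members go to different blocks, giving {H} and {M}.
Split {A,D} by δ(·,b) → {A} and {D}.
No further refinement is possible. Final partition (10 blocks): {E,I} | {C,L} | {G} | {H} | {F} | {A} | {J,K} | {B} | {M} | {D}.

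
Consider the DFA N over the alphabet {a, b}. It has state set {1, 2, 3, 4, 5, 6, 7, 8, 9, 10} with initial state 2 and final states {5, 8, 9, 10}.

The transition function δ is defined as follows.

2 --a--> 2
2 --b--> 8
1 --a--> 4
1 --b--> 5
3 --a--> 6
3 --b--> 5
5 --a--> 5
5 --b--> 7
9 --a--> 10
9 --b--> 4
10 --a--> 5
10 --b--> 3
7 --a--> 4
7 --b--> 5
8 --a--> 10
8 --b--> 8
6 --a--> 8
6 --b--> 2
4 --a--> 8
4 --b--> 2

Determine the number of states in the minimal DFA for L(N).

5

First remove the unreachable states {1,9}; 8 states remain.
Initial partition by acceptance: {5,8,10} | {2,3,4,6,7}.
Refine {5,8,10} on symbol b: members go to different blocks, giving {5,10} and {8}.
On input a, block {2,3,4,6,7} splits into {2,3,7} and {4,6}.
On input a, block {2,3,7} splits into {3,7} and {2}.
Stable partition: {5,10} | {3,7} | {8} | {4,6} | {2} — 5 equivalence classes.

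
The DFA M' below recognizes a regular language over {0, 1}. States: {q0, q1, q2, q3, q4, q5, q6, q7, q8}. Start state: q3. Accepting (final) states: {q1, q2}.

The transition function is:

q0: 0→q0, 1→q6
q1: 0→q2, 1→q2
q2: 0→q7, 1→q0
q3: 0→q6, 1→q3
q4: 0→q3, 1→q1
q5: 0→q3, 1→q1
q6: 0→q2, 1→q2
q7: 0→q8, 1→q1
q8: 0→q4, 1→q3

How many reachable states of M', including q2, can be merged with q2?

First remove the unreachable states {q5}; 8 states remain.
Start with accepting vs non-accepting: {q1,q2} | {q0,q3,q4,q6,q7,q8}.
On input 0, block {q1,q2} splits into {q1} and {q2}.
On input 0, block {q0,q3,q4,q6,q7,q8} splits into {q0,q3,q4,q7,q8} and {q6}.
Refine {q0,q3,q4,q7,q8} on symbol 0: members go to different blocks, giving {q0,q4,q7,q8} and {q3}.
Refine {q0,q4,q7,q8} on symbol 0: members go to different blocks, giving {q0,q7,q8} and {q4}.
Refine {q0,q7,q8} on symbol 0: members go to different blocks, giving {q0,q7} and {q8}.
Split {q0,q7} by δ(·,0) → {q0} and {q7}.
The partition is now stable with 8 blocks: {q1} | {q0} | {q2} | {q6} | {q3} | {q4} | {q8} | {q7}.
State q2 belongs to the block {q2}, which has 1 states.

1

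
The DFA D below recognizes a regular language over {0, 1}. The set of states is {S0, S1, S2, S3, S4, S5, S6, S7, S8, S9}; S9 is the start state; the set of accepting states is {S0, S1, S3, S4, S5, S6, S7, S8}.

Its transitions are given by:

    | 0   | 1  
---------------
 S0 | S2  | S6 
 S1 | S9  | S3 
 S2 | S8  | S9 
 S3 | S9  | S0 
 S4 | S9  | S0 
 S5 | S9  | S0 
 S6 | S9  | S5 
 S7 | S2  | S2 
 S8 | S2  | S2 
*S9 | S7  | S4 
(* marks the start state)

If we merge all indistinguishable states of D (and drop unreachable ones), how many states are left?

Reachable states from the start: {S0,S2,S4,S5,S6,S7,S8,S9}. Unreachable: {S1,S3} — drop them.
P0 = {S0,S4,S5,S6,S7,S8} | {S2,S9}.
Split {S0,S4,S5,S6,S7,S8} by δ(·,1) → {S0,S4,S5,S6} and {S7,S8}.
Split {S2,S9} by δ(·,1) → {S2} and {S9}.
Refine {S0,S4,S5,S6} on symbol 0: members go to different blocks, giving {S4,S5,S6} and {S0}.
On input 1, block {S4,S5,S6} splits into {S4,S5} and {S6}.
No further refinement is possible. Final partition (6 blocks): {S4,S5} | {S2} | {S7,S8} | {S9} | {S0} | {S6}.

6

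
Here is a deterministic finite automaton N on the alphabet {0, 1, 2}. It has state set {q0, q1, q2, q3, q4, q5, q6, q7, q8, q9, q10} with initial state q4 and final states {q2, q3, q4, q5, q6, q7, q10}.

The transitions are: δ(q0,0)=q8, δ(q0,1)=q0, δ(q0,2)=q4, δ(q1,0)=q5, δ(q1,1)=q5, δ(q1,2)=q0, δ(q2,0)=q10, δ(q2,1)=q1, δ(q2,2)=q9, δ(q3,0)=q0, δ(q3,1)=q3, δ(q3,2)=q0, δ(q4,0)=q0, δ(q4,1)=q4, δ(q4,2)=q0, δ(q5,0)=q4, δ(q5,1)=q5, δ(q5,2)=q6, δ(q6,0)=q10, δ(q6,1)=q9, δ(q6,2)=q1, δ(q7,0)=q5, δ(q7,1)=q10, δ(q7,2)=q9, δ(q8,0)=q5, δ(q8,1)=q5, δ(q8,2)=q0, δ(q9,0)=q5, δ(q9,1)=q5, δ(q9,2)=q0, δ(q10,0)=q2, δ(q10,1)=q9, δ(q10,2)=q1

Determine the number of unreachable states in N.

2

BFS from q4 reaches {q0, q1, q2, q4, q5, q6, q8, q9, q10}; the 2 state(s) q3, q7 are never visited.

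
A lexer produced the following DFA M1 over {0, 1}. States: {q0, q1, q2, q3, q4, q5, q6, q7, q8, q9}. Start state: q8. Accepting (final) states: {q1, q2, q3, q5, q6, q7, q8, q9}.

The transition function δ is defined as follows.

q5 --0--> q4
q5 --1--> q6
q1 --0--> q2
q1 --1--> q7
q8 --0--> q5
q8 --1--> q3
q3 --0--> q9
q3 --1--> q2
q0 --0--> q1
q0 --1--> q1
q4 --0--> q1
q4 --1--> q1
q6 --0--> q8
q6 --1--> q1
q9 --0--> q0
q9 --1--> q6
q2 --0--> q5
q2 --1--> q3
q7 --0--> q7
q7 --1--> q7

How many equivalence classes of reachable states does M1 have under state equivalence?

All states are reachable from the start state.
Start with accepting vs non-accepting: {q1,q2,q3,q5,q6,q7,q8,q9} | {q0,q4}.
On input 0, block {q1,q2,q3,q5,q6,q7,q8,q9} splits into {q1,q2,q3,q6,q7,q8} and {q5,q9}.
Split {q1,q2,q3,q6,q7,q8} by δ(·,0) → {q1,q6,q7} and {q2,q3,q8}.
Refine {q1,q6,q7} on symbol 0: members go to different blocks, giving {q1,q6} and {q7}.
Refine {q1,q6} on symbol 1: members go to different blocks, giving {q1} and {q6}.
Stable partition: {q1} | {q0,q4} | {q5,q9} | {q2,q3,q8} | {q7} | {q6} — 6 equivalence classes.

6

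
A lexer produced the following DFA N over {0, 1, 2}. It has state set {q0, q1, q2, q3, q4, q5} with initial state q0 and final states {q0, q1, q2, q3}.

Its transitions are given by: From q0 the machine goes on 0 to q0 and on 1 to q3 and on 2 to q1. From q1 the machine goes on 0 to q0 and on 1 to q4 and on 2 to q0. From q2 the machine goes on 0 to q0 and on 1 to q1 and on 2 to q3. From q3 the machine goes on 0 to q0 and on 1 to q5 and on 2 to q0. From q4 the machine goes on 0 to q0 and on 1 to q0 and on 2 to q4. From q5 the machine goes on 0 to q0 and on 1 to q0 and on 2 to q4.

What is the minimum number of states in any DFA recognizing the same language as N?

States {q2} cannot be reached from the start state, so discard them.
Start with accepting vs non-accepting: {q0,q1,q3} | {q4,q5}.
Refine {q0,q1,q3} on symbol 1: members go to different blocks, giving {q1,q3} and {q0}.
Stable partition: {q1,q3} | {q4,q5} | {q0} — 3 equivalence classes.

3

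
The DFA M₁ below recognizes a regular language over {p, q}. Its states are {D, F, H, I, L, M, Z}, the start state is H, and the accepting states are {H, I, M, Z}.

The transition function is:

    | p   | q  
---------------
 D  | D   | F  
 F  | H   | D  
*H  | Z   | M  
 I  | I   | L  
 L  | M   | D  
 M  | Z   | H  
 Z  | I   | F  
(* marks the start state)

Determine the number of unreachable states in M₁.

0

A breadth-first search from the start state visits every state.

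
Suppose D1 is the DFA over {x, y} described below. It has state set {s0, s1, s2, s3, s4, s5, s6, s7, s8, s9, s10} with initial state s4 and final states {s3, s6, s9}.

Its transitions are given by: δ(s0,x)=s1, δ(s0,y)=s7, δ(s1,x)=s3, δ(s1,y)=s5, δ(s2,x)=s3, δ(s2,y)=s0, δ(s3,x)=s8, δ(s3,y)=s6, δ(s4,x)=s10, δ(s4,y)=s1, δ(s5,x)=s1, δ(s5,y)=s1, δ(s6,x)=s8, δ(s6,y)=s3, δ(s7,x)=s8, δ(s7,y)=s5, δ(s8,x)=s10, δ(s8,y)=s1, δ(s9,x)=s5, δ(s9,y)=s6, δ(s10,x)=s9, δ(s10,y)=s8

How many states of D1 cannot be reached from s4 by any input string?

3

BFS from s4 reaches {s1, s3, s4, s5, s6, s8, s9, s10}; the 3 state(s) s0, s2, s7 are never visited.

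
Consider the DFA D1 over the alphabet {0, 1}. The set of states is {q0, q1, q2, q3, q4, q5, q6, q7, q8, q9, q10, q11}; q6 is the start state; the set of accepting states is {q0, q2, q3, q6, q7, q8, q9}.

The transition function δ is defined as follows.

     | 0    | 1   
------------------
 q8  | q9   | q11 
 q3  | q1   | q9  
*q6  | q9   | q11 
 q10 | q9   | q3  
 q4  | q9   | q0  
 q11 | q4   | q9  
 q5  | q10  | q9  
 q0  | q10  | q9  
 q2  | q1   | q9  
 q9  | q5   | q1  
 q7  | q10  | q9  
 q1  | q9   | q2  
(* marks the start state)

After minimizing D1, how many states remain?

States {q7,q8} cannot be reached from the start state, so discard them.
P0 = {q0,q2,q3,q6,q9} | {q1,q4,q5,q10,q11}.
Refine {q0,q2,q3,q6,q9} on symbol 0: members go to different blocks, giving {q0,q2,q3,q9} and {q6}.
Split {q0,q2,q3,q9} by δ(·,1) → {q0,q2,q3} and {q9}.
Refine {q1,q4,q5,q10,q11} on symbol 0: members go to different blocks, giving {q1,q4,q10} and {q5,q11}.
The partition is now stable with 5 blocks: {q0,q2,q3} | {q1,q4,q10} | {q6} | {q9} | {q5,q11}.

5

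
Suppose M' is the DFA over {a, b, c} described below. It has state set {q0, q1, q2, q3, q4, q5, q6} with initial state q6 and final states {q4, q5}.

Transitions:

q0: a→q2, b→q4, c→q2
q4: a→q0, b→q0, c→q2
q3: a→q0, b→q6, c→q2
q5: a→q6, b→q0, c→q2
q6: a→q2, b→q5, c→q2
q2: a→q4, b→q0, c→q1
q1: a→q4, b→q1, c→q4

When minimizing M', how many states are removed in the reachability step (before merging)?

1

Starting at q6 and following transitions, the reachable set is {q0, q1, q2, q4, q5, q6}. That leaves q3 unreachable — 1 in total.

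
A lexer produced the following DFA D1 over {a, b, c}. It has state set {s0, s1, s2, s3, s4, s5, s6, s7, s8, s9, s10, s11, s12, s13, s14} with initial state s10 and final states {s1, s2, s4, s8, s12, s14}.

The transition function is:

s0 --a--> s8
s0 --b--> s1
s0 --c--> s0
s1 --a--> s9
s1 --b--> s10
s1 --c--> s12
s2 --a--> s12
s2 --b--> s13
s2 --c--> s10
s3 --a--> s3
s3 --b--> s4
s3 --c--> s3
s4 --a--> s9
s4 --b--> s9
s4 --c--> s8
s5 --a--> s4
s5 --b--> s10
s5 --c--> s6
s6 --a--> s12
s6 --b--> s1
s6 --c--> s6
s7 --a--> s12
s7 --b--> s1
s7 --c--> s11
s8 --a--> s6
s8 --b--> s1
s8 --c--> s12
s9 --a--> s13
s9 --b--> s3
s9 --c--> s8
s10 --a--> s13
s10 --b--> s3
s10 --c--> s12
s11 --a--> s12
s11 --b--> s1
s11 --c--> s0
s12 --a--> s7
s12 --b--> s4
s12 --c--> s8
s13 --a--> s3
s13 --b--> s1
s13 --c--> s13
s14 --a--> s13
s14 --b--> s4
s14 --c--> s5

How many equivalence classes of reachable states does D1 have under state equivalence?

5

States {s2,s5,s14} cannot be reached from the start state, so discard them.
Initial partition by acceptance: {s1,s4,s8,s12} | {s0,s3,s6,s7,s9,s10,s11,s13}.
Split {s1,s4,s8,s12} by δ(·,b) → {s1,s4} and {s8,s12}.
On input a, block {s0,s3,s6,s7,s9,s10,s11,s13} splits into {s0,s6,s7,s11} and {s3,s9,s10,s13}.
On input b, block {s3,s9,s10,s13} splits into {s3,s13} and {s9,s10}.
No further refinement is possible. Final partition (5 blocks): {s1,s4} | {s0,s6,s7,s11} | {s8,s12} | {s3,s13} | {s9,s10}.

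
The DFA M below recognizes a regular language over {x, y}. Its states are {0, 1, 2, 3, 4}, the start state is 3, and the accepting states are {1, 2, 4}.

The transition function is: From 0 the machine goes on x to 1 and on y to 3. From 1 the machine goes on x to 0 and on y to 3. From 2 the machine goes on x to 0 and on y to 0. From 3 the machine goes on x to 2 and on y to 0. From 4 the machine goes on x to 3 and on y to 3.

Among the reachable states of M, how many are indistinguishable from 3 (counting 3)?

2

Reachable states from the start: {0,1,2,3}. Unreachable: {4} — drop them.
Start with accepting vs non-accepting: {1,2} | {0,3}.
The partition is now stable with 2 blocks: {1,2} | {0,3}.
The equivalence class containing 3 is {0,3}, of size 2.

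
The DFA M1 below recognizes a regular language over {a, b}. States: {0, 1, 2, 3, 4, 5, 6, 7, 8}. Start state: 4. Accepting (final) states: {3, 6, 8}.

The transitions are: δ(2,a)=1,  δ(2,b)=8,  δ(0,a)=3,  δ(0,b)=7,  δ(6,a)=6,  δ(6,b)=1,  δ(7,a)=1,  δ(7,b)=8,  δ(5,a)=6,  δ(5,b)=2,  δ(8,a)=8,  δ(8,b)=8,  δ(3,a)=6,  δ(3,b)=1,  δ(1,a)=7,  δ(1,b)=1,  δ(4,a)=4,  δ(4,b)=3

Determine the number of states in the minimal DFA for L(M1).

5

First remove the unreachable states {0,2,5}; 6 states remain.
P0 = {3,6,8} | {1,4,7}.
On input b, block {3,6,8} splits into {3,6} and {8}.
Split {1,4,7} by δ(·,b) → {1} and {4} and {7}.
Stable partition: {3,6} | {1} | {8} | {4} | {7} — 5 equivalence classes.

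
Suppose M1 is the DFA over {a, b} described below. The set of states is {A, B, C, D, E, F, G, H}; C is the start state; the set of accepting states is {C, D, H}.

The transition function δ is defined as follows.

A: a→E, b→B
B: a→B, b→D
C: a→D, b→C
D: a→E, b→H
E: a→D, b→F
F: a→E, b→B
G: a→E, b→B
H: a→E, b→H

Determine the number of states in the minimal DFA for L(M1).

First remove the unreachable states {A,G}; 6 states remain.
P0 = {C,D,H} | {B,E,F}.
Refine {C,D,H} on symbol a: members go to different blocks, giving {D,H} and {C}.
Split {B,E,F} by δ(·,a) → {B,F} and {E}.
Refine {B,F} on symbol a: members go to different blocks, giving {B} and {F}.
Stable partition: {D,H} | {B} | {C} | {E} | {F} — 5 equivalence classes.

5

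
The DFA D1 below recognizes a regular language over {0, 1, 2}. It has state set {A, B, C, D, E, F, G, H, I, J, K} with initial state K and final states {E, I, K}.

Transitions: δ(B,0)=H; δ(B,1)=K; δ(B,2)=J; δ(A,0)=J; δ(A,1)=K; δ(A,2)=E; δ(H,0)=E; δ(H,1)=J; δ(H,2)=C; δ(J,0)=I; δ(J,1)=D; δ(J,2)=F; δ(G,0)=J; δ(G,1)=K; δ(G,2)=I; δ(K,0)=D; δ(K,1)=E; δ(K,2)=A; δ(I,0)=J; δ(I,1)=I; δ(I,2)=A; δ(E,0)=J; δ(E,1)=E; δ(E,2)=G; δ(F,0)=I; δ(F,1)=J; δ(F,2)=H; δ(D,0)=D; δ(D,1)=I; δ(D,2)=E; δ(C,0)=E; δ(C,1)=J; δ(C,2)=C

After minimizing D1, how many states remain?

6

States {B} cannot be reached from the start state, so discard them.
Start with accepting vs non-accepting: {E,I,K} | {A,C,D,F,G,H,J}.
Split {A,C,D,F,G,H,J} by δ(·,0) → {C,F,H,J} and {A,D,G}.
Refine {E,I,K} on symbol 0: members go to different blocks, giving {E,I} and {K}.
Split {C,F,H,J} by δ(·,1) → {C,F,H} and {J}.
Refine {A,D,G} on symbol 0: members go to different blocks, giving {A,G} and {D}.
The partition is now stable with 6 blocks: {E,I} | {C,F,H} | {A,G} | {K} | {J} | {D}.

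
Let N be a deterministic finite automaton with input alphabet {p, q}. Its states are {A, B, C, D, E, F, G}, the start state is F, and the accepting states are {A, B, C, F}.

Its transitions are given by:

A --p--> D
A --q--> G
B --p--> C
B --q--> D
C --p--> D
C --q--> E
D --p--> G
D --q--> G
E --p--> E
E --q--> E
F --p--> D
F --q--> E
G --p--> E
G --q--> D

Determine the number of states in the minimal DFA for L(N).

Reachable states from the start: {D,E,F,G}. Unreachable: {A,B,C} — drop them.
Initial partition by acceptance: {F} | {D,E,G}.
The partition is now stable with 2 blocks: {F} | {D,E,G}.

2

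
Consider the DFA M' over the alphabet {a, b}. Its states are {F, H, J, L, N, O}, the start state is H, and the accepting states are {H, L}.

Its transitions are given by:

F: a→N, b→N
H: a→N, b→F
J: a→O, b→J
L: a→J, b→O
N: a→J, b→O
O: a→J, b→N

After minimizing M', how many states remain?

Reachable states from the start: {F,H,J,N,O}. Unreachable: {L} — drop them.
P0 = {H} | {F,J,N,O}.
The partition is now stable with 2 blocks: {H} | {F,J,N,O}.

2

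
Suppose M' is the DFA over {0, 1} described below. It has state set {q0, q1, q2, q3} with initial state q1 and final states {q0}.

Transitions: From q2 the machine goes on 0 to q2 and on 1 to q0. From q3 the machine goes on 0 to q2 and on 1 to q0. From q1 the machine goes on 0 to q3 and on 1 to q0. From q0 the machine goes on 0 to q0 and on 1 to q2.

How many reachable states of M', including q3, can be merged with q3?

P0 = {q0} | {q1,q2,q3}.
Stable partition: {q0} | {q1,q2,q3} — 2 equivalence classes.
The equivalence class containing q3 is {q1,q2,q3}, of size 3.

3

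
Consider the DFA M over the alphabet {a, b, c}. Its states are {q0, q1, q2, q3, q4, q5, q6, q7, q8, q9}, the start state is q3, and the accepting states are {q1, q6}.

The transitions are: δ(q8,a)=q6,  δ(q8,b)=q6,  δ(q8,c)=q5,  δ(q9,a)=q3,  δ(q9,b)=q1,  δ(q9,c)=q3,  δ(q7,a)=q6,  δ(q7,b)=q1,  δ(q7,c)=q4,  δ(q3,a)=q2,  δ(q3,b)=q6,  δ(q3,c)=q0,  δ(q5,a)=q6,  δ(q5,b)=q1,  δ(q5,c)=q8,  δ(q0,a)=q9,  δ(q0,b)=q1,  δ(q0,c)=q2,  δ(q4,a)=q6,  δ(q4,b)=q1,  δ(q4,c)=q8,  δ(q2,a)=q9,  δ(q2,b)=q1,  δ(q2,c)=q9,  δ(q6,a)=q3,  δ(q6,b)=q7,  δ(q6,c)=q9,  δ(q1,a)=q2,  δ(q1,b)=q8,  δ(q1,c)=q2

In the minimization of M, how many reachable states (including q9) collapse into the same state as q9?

Start with accepting vs non-accepting: {q1,q6} | {q0,q2,q3,q4,q5,q7,q8,q9}.
Split {q0,q2,q3,q4,q5,q7,q8,q9} by δ(·,a) → {q0,q2,q3,q9} and {q4,q5,q7,q8}.
Stable partition: {q1,q6} | {q0,q2,q3,q9} | {q4,q5,q7,q8} — 3 equivalence classes.
The equivalence class containing q9 is {q0,q2,q3,q9}, of size 4.

4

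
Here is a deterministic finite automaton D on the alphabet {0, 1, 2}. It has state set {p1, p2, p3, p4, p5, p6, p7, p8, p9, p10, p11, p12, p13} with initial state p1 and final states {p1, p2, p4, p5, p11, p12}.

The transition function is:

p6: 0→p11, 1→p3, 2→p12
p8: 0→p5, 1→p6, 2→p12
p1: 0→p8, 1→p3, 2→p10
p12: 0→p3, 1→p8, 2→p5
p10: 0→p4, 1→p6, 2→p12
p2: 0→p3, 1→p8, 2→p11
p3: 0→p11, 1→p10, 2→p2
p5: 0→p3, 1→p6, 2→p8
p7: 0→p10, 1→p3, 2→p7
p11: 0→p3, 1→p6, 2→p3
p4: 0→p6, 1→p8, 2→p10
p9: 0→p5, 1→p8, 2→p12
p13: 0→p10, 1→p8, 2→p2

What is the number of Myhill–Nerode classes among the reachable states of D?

Reachable states from the start: {p1,p2,p3,p4,p5,p6,p8,p10,p11,p12}. Unreachable: {p7,p9,p13} — drop them.
Initial partition by acceptance: {p1,p2,p4,p5,p11,p12} | {p3,p6,p8,p10}.
On input 2, block {p1,p2,p4,p5,p11,p12} splits into {p1,p4,p5,p11} and {p2,p12}.
The partition is now stable with 3 blocks: {p1,p4,p5,p11} | {p3,p6,p8,p10} | {p2,p12}.

3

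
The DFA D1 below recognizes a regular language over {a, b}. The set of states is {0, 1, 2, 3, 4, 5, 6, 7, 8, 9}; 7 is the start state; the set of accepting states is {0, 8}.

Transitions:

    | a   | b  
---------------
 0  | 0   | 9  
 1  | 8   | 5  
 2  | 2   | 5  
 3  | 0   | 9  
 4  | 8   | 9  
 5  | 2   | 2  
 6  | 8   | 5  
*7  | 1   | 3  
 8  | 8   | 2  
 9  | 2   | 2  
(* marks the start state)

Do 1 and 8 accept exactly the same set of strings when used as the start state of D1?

No

First remove the unreachable states {4,6}; 8 states remain.
P0 = {0,8} | {1,2,3,5,7,9}.
Split {1,2,3,5,7,9} by δ(·,a) → {2,5,7,9} and {1,3}.
Refine {2,5,7,9} on symbol a: members go to different blocks, giving {2,5,9} and {7}.
Stable partition: {0,8} | {2,5,9} | {1,3} | {7} — 4 equivalence classes.
1 and 8 end up in different blocks, so they are distinguishable. For instance, the string 'ε' is accepted from only 8.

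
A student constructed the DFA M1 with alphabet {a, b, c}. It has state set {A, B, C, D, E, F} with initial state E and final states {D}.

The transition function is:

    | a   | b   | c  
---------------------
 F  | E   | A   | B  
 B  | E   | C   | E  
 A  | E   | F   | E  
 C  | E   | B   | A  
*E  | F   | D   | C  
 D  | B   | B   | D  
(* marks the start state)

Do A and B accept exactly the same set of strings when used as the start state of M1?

Yes

All states are reachable from the start state.
Initial partition by acceptance: {D} | {A,B,C,E,F}.
On input b, block {A,B,C,E,F} splits into {A,B,C,F} and {E}.
On input c, block {A,B,C,F} splits into {A,B} and {C,F}.
No further refinement is possible. Final partition (4 blocks): {D} | {A,B} | {E} | {C,F}.
A and B lie in the same block of the stable partition, so they are equivalent — no string distinguishes them.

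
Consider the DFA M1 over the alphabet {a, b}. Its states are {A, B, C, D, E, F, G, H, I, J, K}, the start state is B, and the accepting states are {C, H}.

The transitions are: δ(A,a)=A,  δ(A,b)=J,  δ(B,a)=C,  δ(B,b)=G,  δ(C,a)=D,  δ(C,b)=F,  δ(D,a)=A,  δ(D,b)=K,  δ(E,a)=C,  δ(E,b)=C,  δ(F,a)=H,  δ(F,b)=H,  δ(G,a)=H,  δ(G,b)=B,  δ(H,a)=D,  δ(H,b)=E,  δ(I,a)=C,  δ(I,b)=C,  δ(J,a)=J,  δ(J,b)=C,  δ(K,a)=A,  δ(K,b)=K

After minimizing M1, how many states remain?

6

States {I} cannot be reached from the start state, so discard them.
Start with accepting vs non-accepting: {C,H} | {A,B,D,E,F,G,J,K}.
On input a, block {A,B,D,E,F,G,J,K} splits into {A,D,J,K} and {B,E,F,G}.
On input b, block {A,D,J,K} splits into {A,D,K} and {J}.
Refine {A,D,K} on symbol b: members go to different blocks, giving {D,K} and {A}.
On input b, block {B,E,F,G} splits into {B,G} and {E,F}.
No further refinement is possible. Final partition (6 blocks): {C,H} | {D,K} | {B,G} | {J} | {A} | {E,F}.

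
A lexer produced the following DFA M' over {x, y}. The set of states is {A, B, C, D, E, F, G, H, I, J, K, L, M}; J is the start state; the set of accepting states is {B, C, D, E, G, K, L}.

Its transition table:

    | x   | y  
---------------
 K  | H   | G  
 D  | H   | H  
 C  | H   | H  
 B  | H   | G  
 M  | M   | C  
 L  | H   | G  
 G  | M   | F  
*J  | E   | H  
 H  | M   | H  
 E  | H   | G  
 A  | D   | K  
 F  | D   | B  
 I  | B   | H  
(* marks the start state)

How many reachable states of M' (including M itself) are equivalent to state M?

Reachable states from the start: {B,C,D,E,F,G,H,J,M}. Unreachable: {A,I,K,L} — drop them.
Initial partition by acceptance: {B,C,D,E,G} | {F,H,J,M}.
Refine {B,C,D,E,G} on symbol y: members go to different blocks, giving {C,D,G} and {B,E}.
On input x, block {F,H,J,M} splits into {H,M} and {F} and {J}.
On input y, block {C,D,G} splits into {C,D} and {G}.
Refine {H,M} on symbol y: members go to different blocks, giving {H} and {M}.
The partition is now stable with 7 blocks: {C,D} | {H} | {B,E} | {F} | {J} | {G} | {M}.
The equivalence class containing M is {M}, of size 1.

1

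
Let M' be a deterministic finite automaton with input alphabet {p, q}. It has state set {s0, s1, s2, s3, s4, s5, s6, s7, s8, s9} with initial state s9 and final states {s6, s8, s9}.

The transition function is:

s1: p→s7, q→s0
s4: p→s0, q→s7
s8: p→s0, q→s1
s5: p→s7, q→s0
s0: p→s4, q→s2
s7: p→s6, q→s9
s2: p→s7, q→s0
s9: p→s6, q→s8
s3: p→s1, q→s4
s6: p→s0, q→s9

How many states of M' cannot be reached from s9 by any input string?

2

Starting at s9 and following transitions, the reachable set is {s0, s1, s2, s4, s6, s7, s8, s9}. That leaves s3, s5 unreachable — 2 in total.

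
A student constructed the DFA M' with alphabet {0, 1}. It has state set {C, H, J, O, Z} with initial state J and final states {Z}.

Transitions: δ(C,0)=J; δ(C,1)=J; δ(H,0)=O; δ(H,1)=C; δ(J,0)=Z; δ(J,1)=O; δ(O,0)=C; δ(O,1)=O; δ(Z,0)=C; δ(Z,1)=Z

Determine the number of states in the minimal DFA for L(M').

4

Reachable states from the start: {C,J,O,Z}. Unreachable: {H} — drop them.
Initial partition by acceptance: {Z} | {C,J,O}.
Refine {C,J,O} on symbol 0: members go to different blocks, giving {C,O} and {J}.
On input 0, block {C,O} splits into {C} and {O}.
No further refinement is possible. Final partition (4 blocks): {Z} | {C} | {J} | {O}.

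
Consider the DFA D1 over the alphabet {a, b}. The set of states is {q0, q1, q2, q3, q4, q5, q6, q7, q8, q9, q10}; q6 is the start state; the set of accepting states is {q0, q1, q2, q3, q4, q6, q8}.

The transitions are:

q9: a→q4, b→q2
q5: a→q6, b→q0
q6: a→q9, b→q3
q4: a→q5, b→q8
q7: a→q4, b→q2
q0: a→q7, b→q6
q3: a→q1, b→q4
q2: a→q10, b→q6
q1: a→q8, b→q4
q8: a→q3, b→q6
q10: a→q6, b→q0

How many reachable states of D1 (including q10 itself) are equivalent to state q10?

Every state is reachable, so we keep all 11.
P0 = {q0,q1,q2,q3,q4,q6,q8} | {q5,q7,q9,q10}.
Split {q0,q1,q2,q3,q4,q6,q8} by δ(·,a) → {q0,q2,q4,q6} and {q1,q3,q8}.
On input b, block {q0,q2,q4,q6} splits into {q0,q2} and {q4,q6}.
Stable partition: {q0,q2} | {q5,q7,q9,q10} | {q1,q3,q8} | {q4,q6} — 4 equivalence classes.
The equivalence class containing q10 is {q5,q7,q9,q10}, of size 4.

4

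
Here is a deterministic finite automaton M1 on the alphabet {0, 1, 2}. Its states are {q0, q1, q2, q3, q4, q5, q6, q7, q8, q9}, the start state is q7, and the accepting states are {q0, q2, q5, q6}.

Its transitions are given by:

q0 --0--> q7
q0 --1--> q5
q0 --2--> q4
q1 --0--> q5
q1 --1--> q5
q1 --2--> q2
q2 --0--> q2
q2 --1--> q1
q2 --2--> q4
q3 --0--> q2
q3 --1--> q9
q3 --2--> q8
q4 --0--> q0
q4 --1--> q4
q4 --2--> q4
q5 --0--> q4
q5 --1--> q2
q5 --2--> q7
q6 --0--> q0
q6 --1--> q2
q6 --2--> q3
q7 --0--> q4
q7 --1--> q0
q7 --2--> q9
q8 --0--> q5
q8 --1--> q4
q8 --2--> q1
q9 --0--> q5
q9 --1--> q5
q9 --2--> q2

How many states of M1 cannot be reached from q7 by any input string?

BFS from q7 reaches {q0, q1, q2, q4, q5, q7, q9}; the 3 state(s) q3, q6, q8 are never visited.

3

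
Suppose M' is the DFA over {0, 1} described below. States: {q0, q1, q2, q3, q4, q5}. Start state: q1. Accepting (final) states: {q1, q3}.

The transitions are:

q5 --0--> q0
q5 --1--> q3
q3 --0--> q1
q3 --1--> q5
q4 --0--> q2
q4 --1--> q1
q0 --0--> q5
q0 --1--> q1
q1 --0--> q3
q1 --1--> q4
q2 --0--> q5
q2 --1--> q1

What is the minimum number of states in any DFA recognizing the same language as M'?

Start with accepting vs non-accepting: {q1,q3} | {q0,q2,q4,q5}.
The partition is now stable with 2 blocks: {q1,q3} | {q0,q2,q4,q5}.

2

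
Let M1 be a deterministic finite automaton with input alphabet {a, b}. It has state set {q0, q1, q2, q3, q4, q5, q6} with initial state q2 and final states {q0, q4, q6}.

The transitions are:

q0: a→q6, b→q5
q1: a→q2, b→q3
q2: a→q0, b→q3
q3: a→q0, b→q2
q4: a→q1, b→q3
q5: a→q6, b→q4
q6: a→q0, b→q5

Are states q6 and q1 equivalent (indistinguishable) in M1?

P0 = {q0,q4,q6} | {q1,q2,q3,q5}.
Refine {q0,q4,q6} on symbol a: members go to different blocks, giving {q0,q6} and {q4}.
On input a, block {q1,q2,q3,q5} splits into {q2,q3,q5} and {q1}.
Split {q2,q3,q5} by δ(·,b) → {q2,q3} and {q5}.
No further refinement is possible. Final partition (5 blocks): {q0,q6} | {q2,q3} | {q4} | {q1} | {q5}.
q6 and q1 end up in different blocks, so they are distinguishable. For instance, the string 'ε' is accepted from only q6.

No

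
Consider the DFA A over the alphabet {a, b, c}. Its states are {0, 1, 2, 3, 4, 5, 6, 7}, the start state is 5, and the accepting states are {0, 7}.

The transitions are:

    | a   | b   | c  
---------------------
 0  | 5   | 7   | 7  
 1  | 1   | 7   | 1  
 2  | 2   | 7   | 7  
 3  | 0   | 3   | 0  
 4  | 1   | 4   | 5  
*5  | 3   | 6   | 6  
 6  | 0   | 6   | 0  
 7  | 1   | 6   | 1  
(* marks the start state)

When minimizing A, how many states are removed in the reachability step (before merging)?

2

Starting at 5 and following transitions, the reachable set is {0, 1, 3, 5, 6, 7}. That leaves 2, 4 unreachable — 2 in total.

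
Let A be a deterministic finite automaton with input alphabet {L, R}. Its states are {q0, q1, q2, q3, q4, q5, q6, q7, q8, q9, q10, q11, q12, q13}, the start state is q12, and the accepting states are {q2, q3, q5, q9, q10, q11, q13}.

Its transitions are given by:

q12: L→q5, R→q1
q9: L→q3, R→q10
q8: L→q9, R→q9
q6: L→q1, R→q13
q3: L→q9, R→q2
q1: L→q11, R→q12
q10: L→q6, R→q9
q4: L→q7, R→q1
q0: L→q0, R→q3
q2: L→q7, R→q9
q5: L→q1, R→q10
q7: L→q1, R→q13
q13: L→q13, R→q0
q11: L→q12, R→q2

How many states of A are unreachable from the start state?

Starting at q12 and following transitions, the reachable set is {q0, q1, q2, q3, q5, q6, q7, q9, q10, q11, q12, q13}. That leaves q4, q8 unreachable — 2 in total.

2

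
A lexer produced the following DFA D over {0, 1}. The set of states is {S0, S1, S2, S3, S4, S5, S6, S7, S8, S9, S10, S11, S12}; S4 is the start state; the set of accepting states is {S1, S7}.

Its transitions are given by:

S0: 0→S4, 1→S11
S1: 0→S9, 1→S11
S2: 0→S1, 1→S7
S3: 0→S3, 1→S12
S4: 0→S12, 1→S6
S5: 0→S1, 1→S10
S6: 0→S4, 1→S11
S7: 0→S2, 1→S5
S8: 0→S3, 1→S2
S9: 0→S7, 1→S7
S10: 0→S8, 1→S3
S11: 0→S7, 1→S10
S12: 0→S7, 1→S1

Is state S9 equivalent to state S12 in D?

States {S0} cannot be reached from the start state, so discard them.
Initial partition by acceptance: {S1,S7} | {S2,S3,S4,S5,S6,S8,S9,S10,S11,S12}.
On input 0, block {S2,S3,S4,S5,S6,S8,S9,S10,S11,S12} splits into {S2,S5,S9,S11,S12} and {S3,S4,S6,S8,S10}.
On input 1, block {S2,S5,S9,S11,S12} splits into {S2,S9,S12} and {S5,S11}.
On input 0, block {S3,S4,S6,S8,S10} splits into {S3,S6,S8,S10} and {S4}.
Split {S3,S6,S8,S10} by δ(·,0) → {S3,S8,S10} and {S6}.
Split {S3,S8,S10} by δ(·,1) → {S3,S8} and {S10}.
Stable partition: {S1,S7} | {S2,S9,S12} | {S3,S8} | {S5,S11} | {S4} | {S6} | {S10} — 7 equivalence classes.
S9 and S12 lie in the same block of the stable partition, so they are equivalent — no string distinguishes them.

Yes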